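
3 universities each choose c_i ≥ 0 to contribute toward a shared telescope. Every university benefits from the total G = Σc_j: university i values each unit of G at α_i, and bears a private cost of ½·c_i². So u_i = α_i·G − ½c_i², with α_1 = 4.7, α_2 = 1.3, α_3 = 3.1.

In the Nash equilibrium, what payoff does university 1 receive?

31.725

University i's FOC: ∂u_i/∂c_i = α_i − c_i = 0, so c_i* = α_i.
NE contributions = (4.7, 1.3, 3.1); G = 9.1.
u_1 = α_1·G − ½·(c_1)² = 4.7·9.1 − ½·4.7² = 31.725.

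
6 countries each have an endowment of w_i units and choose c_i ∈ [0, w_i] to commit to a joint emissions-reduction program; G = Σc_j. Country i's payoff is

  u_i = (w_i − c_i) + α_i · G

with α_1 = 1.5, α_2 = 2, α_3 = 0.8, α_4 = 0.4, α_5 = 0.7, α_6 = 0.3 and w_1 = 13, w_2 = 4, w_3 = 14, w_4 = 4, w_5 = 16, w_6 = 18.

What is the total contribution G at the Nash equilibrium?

17

∂u_i/∂c_i = α_i − 1, so country i contributes w_i if α_i > 1, else 0.
α_i > 1 for i ∈ {1, 2}; NE contributions (13, 4, 0, 0, 0, 0), G = 17.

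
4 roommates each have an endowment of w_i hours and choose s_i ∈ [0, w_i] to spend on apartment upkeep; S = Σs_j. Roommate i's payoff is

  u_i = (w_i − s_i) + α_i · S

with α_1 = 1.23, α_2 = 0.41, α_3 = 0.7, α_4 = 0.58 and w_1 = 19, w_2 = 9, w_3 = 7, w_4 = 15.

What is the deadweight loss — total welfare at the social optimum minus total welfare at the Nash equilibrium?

∂u_i/∂s_i = α_i − 1, so roommate i contributes w_i if α_i > 1, else 0.
α_i > 1 for i ∈ {1}; NE contributions (19, 0, 0, 0), S = 19.
W^NE = Σw_i − S^NE + (Σα_i)·S^NE = 50 + 1.92·19 = 86.48.
Planner: ∂(Σu_j)/∂s_i = Σα_j − 1 = 1.92 > 0, so everyone contributes w_i; S^SO = 50, W^SO = 50 + 1.92·50 = 146.
Deadweight loss = 59.52.

59.52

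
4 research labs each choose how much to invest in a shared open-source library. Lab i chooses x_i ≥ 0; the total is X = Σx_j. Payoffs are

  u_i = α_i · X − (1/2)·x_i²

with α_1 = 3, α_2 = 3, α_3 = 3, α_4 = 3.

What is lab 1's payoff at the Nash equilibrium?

Lab i's FOC: ∂u_i/∂x_i = α_i − x_i = 0, so x_i* = α_i.
NE contributions = (3, 3, 3, 3); X = 12.
u_1 = α_1·X − ½·(x_1)² = 3·12 − ½·3² = 31.5.

31.5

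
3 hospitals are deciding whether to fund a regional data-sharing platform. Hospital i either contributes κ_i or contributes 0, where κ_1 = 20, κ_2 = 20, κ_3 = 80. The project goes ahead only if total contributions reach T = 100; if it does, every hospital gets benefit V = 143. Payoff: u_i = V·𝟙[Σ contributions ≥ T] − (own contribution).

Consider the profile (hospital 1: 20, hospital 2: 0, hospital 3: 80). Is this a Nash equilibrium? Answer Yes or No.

Total = 100 ≥ 100: provided.
Hospital 1 (pledges 20, payoff 123): dropping to 0 → total 80, payoff 0. No gain.
Hospital 2 (pledges 0, payoff 143): pledging 20 → total 120, payoff 123. No gain.
Hospital 3 (pledges 80, payoff 63): dropping to 0 → total 20, payoff 0. No gain.

Yes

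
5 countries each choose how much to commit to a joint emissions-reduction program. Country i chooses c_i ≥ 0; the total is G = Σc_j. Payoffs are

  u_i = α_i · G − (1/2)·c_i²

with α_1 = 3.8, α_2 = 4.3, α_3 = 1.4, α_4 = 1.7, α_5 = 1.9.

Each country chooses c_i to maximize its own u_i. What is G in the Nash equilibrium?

13.1

Country i's FOC: ∂u_i/∂c_i = α_i − c_i = 0, so c_i* = α_i.
NE contributions = (3.8, 4.3, 1.4, 1.7, 1.9); G = 13.1.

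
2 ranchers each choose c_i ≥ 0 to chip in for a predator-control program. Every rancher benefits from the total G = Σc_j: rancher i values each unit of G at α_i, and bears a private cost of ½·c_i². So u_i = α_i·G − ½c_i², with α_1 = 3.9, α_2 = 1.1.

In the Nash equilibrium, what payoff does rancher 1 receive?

11.895

Rancher i's FOC: ∂u_i/∂c_i = α_i − c_i = 0, so c_i* = α_i.
NE contributions = (3.9, 1.1); G = 5.
u_1 = α_1·G − ½·(c_1)² = 3.9·5 − ½·3.9² = 11.895.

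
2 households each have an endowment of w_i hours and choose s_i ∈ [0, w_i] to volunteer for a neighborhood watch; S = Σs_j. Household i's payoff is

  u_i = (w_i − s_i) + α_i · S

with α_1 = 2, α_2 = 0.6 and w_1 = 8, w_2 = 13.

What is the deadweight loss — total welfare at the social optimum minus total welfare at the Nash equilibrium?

∂u_i/∂s_i = α_i − 1, so household i contributes w_i if α_i > 1, else 0.
α_i > 1 for i ∈ {1}; NE contributions (8, 0), S = 8.
W^NE = Σw_i − S^NE + (Σα_i)·S^NE = 21 + 1.6·8 = 33.8.
Planner: ∂(Σu_j)/∂s_i = Σα_j − 1 = 1.6 > 0, so everyone contributes w_i; S^SO = 21, W^SO = 21 + 1.6·21 = 54.6.
Deadweight loss = 20.8.

20.8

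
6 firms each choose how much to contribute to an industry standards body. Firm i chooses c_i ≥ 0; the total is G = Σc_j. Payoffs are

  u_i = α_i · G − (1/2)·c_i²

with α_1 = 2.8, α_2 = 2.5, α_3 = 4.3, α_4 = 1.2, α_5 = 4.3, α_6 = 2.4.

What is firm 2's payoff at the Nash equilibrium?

40.625

Firm i's FOC: ∂u_i/∂c_i = α_i − c_i = 0, so c_i* = α_i.
NE contributions = (2.8, 2.5, 4.3, 1.2, 4.3, 2.4); G = 17.5.
u_2 = α_2·G − ½·(c_2)² = 2.5·17.5 − ½·2.5² = 40.625.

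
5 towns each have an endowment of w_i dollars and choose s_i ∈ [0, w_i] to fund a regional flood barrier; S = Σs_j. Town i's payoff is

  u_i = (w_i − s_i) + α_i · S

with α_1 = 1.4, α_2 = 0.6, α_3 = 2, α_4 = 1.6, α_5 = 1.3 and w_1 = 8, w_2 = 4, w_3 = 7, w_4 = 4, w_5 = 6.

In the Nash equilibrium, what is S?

∂u_i/∂s_i = α_i − 1, so town i contributes w_i if α_i > 1, else 0.
α_i > 1 for i ∈ {1, 3, 4, 5}; NE contributions (8, 0, 7, 4, 6), S = 25.

25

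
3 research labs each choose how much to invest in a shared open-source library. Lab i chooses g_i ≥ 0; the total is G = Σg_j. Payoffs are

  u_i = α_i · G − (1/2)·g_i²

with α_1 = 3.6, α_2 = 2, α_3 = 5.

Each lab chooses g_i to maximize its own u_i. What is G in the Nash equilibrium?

10.6

Lab i's FOC: ∂u_i/∂g_i = α_i − g_i = 0, so g_i* = α_i.
NE contributions = (3.6, 2, 5); G = 10.6.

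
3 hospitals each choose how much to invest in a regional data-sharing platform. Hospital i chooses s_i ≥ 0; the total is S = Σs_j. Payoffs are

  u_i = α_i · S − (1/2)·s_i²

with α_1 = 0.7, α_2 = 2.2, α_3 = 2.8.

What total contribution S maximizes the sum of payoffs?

Planner FOC: ∂(Σu_j)/∂s_i = (Σα_j) − s_i = 0, so s_i^SO = Σα_j = 5.7 for every i; S^SO = 17.1.

17.1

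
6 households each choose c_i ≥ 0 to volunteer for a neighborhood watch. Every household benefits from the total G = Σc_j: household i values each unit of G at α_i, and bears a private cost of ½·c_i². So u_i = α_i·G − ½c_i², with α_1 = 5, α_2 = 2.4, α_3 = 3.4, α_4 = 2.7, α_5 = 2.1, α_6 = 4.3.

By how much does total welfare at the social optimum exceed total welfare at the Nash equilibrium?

Household i's FOC: ∂u_i/∂c_i = α_i − c_i = 0, so c_i* = α_i.
NE contributions = (5, 2.4, 3.4, 2.7, 2.1, 4.3); G = 19.9.
W^NE = (Σα)·G − ½Σα_i² = 19.9² − ½·72.51 = 359.755.
Planner sets c_i = Σα_j = 19.9 for every i, so G^SO = 6·19.9 = 119.4.
W^SO = (Σα)·G^SO − ½·6·(Σα)² = (6/2)·19.9² = 1188.03.
Deadweight loss = W^SO − W^NE = 828.275.

828.275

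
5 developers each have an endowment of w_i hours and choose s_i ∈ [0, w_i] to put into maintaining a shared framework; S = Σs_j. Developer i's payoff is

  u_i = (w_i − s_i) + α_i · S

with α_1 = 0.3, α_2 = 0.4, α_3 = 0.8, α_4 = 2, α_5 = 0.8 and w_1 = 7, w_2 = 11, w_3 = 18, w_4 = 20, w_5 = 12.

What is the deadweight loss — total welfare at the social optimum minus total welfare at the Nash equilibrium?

∂u_i/∂s_i = α_i − 1, so developer i contributes w_i if α_i > 1, else 0.
α_i > 1 for i ∈ {4}; NE contributions (0, 0, 0, 20, 0), S = 20.
W^NE = Σw_i − S^NE + (Σα_i)·S^NE = 68 + 3.3·20 = 134.
Planner: ∂(Σu_j)/∂s_i = Σα_j − 1 = 3.3 > 0, so everyone contributes w_i; S^SO = 68, W^SO = 68 + 3.3·68 = 292.4.
Deadweight loss = 158.4.

158.4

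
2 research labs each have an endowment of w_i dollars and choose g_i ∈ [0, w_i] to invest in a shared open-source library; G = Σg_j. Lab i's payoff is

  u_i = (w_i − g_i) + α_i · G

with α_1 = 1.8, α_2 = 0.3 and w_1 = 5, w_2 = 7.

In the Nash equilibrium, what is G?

5

∂u_i/∂g_i = α_i − 1, so lab i contributes w_i if α_i > 1, else 0.
α_i > 1 for i ∈ {1}; NE contributions (5, 0), G = 5.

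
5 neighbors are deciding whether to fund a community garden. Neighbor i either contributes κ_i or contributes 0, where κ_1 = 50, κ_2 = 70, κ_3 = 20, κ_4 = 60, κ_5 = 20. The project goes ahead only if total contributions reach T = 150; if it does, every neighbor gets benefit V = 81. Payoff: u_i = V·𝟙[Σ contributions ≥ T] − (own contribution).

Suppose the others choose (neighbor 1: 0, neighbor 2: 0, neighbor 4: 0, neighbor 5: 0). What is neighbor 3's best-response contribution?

0

Others' total = 0. Even contributing 20 gives 20 < 150: no benefit either way.
Best response: 0.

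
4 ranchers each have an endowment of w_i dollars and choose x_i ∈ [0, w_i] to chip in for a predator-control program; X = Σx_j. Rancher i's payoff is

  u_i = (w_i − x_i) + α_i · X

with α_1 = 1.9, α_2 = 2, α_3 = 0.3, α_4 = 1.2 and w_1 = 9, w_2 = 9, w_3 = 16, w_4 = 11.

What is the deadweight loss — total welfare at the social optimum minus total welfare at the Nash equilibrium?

70.4

∂u_i/∂x_i = α_i − 1, so rancher i contributes w_i if α_i > 1, else 0.
α_i > 1 for i ∈ {1, 2, 4}; NE contributions (9, 9, 0, 11), X = 29.
W^NE = Σw_i − X^NE + (Σα_i)·X^NE = 45 + 4.4·29 = 172.6.
Planner: ∂(Σu_j)/∂x_i = Σα_j − 1 = 4.4 > 0, so everyone contributes w_i; X^SO = 45, W^SO = 45 + 4.4·45 = 243.
Deadweight loss = 70.4.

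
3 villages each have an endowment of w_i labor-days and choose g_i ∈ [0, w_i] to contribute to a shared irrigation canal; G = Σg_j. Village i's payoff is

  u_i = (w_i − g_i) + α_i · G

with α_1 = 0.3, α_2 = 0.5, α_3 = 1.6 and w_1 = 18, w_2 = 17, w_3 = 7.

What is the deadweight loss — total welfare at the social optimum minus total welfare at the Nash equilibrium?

49

∂u_i/∂g_i = α_i − 1, so village i contributes w_i if α_i > 1, else 0.
α_i > 1 for i ∈ {3}; NE contributions (0, 0, 7), G = 7.
W^NE = Σw_i − G^NE + (Σα_i)·G^NE = 42 + 1.4·7 = 51.8.
Planner: ∂(Σu_j)/∂g_i = Σα_j − 1 = 1.4 > 0, so everyone contributes w_i; G^SO = 42, W^SO = 42 + 1.4·42 = 100.8.
Deadweight loss = 49.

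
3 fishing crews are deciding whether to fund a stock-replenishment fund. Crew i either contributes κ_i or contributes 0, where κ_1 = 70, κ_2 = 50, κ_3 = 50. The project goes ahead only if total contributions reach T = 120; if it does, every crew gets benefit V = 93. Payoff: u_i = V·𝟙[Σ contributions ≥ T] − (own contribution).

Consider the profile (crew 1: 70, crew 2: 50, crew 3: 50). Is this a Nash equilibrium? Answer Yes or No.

Total = 170 ≥ 120: provided.
Crew 1 (pledges 70, payoff 23): dropping to 0 → total 100, payoff 0. No gain.
Crew 2 (pledges 50, payoff 43): dropping to 0 → total 120, payoff 93. Profitable deviation.

No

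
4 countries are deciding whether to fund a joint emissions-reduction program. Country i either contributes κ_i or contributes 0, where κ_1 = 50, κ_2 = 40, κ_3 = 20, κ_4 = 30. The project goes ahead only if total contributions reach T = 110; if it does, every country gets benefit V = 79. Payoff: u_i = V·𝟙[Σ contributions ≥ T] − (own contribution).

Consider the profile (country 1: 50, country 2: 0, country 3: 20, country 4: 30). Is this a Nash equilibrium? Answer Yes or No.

Total = 100 < 110: not provided.
Country 1 (pledges 50, payoff -50): dropping to 0 → total 50, payoff 0. Profitable deviation.

No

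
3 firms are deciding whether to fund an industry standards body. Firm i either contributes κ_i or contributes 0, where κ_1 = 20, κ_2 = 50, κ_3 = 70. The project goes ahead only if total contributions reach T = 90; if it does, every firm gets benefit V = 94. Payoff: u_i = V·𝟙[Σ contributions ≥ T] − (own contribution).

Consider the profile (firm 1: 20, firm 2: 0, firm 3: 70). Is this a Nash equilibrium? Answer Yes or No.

Total = 90 ≥ 90: provided.
Firm 1 (pledges 20, payoff 74): dropping to 0 → total 70, payoff 0. No gain.
Firm 2 (pledges 0, payoff 94): pledging 50 → total 140, payoff 44. No gain.
Firm 3 (pledges 70, payoff 24): dropping to 0 → total 20, payoff 0. No gain.

Yes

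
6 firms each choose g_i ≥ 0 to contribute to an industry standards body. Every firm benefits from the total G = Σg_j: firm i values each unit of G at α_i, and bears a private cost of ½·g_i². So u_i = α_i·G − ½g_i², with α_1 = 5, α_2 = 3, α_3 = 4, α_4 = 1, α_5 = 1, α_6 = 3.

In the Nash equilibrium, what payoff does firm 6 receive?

Firm i's FOC: ∂u_i/∂g_i = α_i − g_i = 0, so g_i* = α_i.
NE contributions = (5, 3, 4, 1, 1, 3); G = 17.
u_6 = α_6·G − ½·(g_6)² = 3·17 − ½·3² = 46.5.

46.5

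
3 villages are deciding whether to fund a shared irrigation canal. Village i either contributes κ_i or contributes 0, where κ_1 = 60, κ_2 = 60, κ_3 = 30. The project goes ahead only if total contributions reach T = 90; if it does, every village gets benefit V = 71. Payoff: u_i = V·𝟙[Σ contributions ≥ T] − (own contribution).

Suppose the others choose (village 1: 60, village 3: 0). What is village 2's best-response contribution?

Others' total = 60. Contributing 60 brings total to 120 ≥ 90: gain V − κ_2 = 11.
Best response: 60.

60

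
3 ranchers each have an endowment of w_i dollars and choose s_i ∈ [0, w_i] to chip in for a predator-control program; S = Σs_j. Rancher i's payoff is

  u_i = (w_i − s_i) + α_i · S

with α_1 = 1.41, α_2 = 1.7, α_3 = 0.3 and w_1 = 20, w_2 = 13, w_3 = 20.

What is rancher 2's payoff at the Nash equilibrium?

56.1

∂u_i/∂s_i = α_i − 1, so rancher i contributes w_i if α_i > 1, else 0.
α_i > 1 for i ∈ {1, 2}; NE contributions (20, 13, 0), S = 33.
u_2 = (13 − 13) + 1.7·33 = 56.1.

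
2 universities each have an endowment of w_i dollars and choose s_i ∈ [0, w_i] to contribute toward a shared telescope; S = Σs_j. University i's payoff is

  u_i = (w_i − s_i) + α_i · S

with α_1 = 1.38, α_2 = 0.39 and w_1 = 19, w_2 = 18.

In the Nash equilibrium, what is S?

∂u_i/∂s_i = α_i − 1, so university i contributes w_i if α_i > 1, else 0.
α_i > 1 for i ∈ {1}; NE contributions (19, 0), S = 19.

19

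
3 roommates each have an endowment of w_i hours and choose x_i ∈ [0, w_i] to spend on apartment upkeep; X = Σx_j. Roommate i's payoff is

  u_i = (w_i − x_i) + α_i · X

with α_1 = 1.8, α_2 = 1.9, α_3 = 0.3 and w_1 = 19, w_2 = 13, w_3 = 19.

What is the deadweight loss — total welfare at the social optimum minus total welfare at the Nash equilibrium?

57

∂u_i/∂x_i = α_i − 1, so roommate i contributes w_i if α_i > 1, else 0.
α_i > 1 for i ∈ {1, 2}; NE contributions (19, 13, 0), X = 32.
W^NE = Σw_i − X^NE + (Σα_i)·X^NE = 51 + 3·32 = 147.
Planner: ∂(Σu_j)/∂x_i = Σα_j − 1 = 3 > 0, so everyone contributes w_i; X^SO = 51, W^SO = 51 + 3·51 = 204.
Deadweight loss = 57.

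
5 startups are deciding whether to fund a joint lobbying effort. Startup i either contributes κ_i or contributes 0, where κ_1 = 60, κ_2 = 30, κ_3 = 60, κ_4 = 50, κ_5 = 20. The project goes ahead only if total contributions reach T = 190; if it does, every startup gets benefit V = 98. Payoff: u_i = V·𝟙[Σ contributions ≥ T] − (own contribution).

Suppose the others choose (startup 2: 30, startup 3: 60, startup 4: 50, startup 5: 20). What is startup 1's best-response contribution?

60

Others' total = 160. Contributing 60 brings total to 220 ≥ 190: gain V − κ_1 = 38.
Best response: 60.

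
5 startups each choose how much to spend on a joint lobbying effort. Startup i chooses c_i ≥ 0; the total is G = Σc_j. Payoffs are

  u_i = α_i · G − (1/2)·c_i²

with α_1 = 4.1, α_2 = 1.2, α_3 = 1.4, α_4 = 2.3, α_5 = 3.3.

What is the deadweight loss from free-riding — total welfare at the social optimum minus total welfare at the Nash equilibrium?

Startup i's FOC: ∂u_i/∂c_i = α_i − c_i = 0, so c_i* = α_i.
NE contributions = (4.1, 1.2, 1.4, 2.3, 3.3); G = 12.3.
W^NE = (Σα)·G − ½Σα_i² = 12.3² − ½·36.39 = 133.095.
Planner sets c_i = Σα_j = 12.3 for every i, so G^SO = 5·12.3 = 61.5.
W^SO = (Σα)·G^SO − ½·5·(Σα)² = (5/2)·12.3² = 378.225.
Deadweight loss = W^SO − W^NE = 245.13.

245.13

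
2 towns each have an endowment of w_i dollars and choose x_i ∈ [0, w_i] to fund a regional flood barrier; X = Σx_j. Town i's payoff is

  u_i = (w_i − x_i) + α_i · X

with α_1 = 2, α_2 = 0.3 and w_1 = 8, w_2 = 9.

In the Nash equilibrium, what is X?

8

∂u_i/∂x_i = α_i − 1, so town i contributes w_i if α_i > 1, else 0.
α_i > 1 for i ∈ {1}; NE contributions (8, 0), X = 8.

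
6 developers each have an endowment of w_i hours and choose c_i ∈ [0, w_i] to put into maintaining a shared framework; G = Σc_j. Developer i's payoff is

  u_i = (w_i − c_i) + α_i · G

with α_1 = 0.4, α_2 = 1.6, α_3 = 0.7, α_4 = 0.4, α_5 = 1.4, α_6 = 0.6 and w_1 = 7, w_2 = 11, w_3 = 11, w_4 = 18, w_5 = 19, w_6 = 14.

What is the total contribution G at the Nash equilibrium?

∂u_i/∂c_i = α_i − 1, so developer i contributes w_i if α_i > 1, else 0.
α_i > 1 for i ∈ {2, 5}; NE contributions (0, 11, 0, 0, 19, 0), G = 30.

30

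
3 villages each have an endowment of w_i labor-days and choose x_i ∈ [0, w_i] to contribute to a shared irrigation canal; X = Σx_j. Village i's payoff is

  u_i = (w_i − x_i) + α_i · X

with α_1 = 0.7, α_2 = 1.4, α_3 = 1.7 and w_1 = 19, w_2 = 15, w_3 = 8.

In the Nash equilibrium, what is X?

∂u_i/∂x_i = α_i − 1, so village i contributes w_i if α_i > 1, else 0.
α_i > 1 for i ∈ {2, 3}; NE contributions (0, 15, 8), X = 23.

23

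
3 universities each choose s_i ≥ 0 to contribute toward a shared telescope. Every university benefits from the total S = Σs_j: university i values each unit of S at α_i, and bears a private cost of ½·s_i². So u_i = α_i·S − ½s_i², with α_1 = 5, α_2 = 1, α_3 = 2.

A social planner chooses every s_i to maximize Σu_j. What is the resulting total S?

24

Planner FOC: ∂(Σu_j)/∂s_i = (Σα_j) − s_i = 0, so s_i^SO = Σα_j = 8 for every i; S^SO = 24.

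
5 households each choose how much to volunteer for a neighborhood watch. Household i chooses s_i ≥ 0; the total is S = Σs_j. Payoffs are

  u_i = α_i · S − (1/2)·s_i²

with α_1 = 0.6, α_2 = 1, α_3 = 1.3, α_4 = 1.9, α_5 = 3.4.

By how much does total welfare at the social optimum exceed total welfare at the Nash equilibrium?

109.97

Household i's FOC: ∂u_i/∂s_i = α_i − s_i = 0, so s_i* = α_i.
NE contributions = (0.6, 1, 1.3, 1.9, 3.4); S = 8.2.
W^NE = (Σα)·S − ½Σα_i² = 8.2² − ½·18.22 = 58.13.
Planner sets s_i = Σα_j = 8.2 for every i, so S^SO = 5·8.2 = 41.
W^SO = (Σα)·S^SO − ½·5·(Σα)² = (5/2)·8.2² = 168.1.
Deadweight loss = W^SO − W^NE = 109.97.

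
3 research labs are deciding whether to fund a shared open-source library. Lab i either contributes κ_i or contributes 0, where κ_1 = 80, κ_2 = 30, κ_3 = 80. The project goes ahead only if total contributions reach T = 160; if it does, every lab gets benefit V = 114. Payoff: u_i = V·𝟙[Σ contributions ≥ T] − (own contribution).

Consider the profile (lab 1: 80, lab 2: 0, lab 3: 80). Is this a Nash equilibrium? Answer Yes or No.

Total = 160 ≥ 160: provided.
Lab 1 (pledges 80, payoff 34): dropping to 0 → total 80, payoff 0. No gain.
Lab 2 (pledges 0, payoff 114): pledging 30 → total 190, payoff 84. No gain.
Lab 3 (pledges 80, payoff 34): dropping to 0 → total 80, payoff 0. No gain.

Yes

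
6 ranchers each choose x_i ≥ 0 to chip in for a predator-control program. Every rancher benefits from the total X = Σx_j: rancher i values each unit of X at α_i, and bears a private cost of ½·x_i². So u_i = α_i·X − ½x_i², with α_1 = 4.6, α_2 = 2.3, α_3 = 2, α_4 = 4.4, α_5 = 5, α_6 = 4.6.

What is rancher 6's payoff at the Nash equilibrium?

94.76

Rancher i's FOC: ∂u_i/∂x_i = α_i − x_i = 0, so x_i* = α_i.
NE contributions = (4.6, 2.3, 2, 4.4, 5, 4.6); X = 22.9.
u_6 = α_6·X − ½·(x_6)² = 4.6·22.9 − ½·4.6² = 94.76.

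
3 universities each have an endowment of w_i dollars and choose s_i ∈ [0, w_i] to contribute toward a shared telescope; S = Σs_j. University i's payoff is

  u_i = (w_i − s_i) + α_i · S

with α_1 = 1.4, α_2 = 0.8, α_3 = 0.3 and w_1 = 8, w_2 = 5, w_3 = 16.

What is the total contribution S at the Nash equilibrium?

∂u_i/∂s_i = α_i − 1, so university i contributes w_i if α_i > 1, else 0.
α_i > 1 for i ∈ {1}; NE contributions (8, 0, 0), S = 8.

8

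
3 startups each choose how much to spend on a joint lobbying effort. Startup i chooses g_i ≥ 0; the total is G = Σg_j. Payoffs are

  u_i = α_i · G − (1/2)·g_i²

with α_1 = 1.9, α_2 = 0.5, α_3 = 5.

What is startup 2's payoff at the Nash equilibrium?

3.575

Startup i's FOC: ∂u_i/∂g_i = α_i − g_i = 0, so g_i* = α_i.
NE contributions = (1.9, 0.5, 5); G = 7.4.
u_2 = α_2·G − ½·(g_2)² = 0.5·7.4 − ½·0.5² = 3.575.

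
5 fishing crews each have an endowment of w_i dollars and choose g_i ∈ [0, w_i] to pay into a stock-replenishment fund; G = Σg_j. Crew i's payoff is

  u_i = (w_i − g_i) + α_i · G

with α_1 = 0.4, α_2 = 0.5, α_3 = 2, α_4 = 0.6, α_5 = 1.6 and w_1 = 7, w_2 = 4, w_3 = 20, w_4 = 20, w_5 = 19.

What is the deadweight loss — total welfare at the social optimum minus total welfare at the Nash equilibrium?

127.1

∂u_i/∂g_i = α_i − 1, so crew i contributes w_i if α_i > 1, else 0.
α_i > 1 for i ∈ {3, 5}; NE contributions (0, 0, 20, 0, 19), G = 39.
W^NE = Σw_i − G^NE + (Σα_i)·G^NE = 70 + 4.1·39 = 229.9.
Planner: ∂(Σu_j)/∂g_i = Σα_j − 1 = 4.1 > 0, so everyone contributes w_i; G^SO = 70, W^SO = 70 + 4.1·70 = 357.
Deadweight loss = 127.1.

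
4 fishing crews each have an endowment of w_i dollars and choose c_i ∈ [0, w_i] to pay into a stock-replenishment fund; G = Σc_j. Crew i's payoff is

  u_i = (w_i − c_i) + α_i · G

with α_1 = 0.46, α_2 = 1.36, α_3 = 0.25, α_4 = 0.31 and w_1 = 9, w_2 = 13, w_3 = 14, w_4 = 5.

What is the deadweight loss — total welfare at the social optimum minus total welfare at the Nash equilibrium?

∂u_i/∂c_i = α_i − 1, so crew i contributes w_i if α_i > 1, else 0.
α_i > 1 for i ∈ {2}; NE contributions (0, 13, 0, 0), G = 13.
W^NE = Σw_i − G^NE + (Σα_i)·G^NE = 41 + 1.38·13 = 58.94.
Planner: ∂(Σu_j)/∂c_i = Σα_j − 1 = 1.38 > 0, so everyone contributes w_i; G^SO = 41, W^SO = 41 + 1.38·41 = 97.58.
Deadweight loss = 38.64.

38.64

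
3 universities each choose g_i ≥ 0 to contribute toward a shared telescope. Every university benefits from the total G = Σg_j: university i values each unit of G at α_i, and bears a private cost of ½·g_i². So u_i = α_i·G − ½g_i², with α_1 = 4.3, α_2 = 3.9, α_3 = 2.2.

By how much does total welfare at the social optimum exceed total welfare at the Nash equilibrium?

University i's FOC: ∂u_i/∂g_i = α_i − g_i = 0, so g_i* = α_i.
NE contributions = (4.3, 3.9, 2.2); G = 10.4.
W^NE = (Σα)·G − ½Σα_i² = 10.4² − ½·38.54 = 88.89.
Planner sets g_i = Σα_j = 10.4 for every i, so G^SO = 3·10.4 = 31.2.
W^SO = (Σα)·G^SO − ½·3·(Σα)² = (3/2)·10.4² = 162.24.
Deadweight loss = W^SO − W^NE = 73.35.

73.35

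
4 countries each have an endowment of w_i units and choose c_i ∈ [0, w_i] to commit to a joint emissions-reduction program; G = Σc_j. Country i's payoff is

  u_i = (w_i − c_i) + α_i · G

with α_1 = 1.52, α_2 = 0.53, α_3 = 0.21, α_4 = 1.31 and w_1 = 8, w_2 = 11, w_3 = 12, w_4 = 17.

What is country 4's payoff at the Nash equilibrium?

∂u_i/∂c_i = α_i − 1, so country i contributes w_i if α_i > 1, else 0.
α_i > 1 for i ∈ {1, 4}; NE contributions (8, 0, 0, 17), G = 25.
u_4 = (17 − 17) + 1.31·25 = 32.75.

32.75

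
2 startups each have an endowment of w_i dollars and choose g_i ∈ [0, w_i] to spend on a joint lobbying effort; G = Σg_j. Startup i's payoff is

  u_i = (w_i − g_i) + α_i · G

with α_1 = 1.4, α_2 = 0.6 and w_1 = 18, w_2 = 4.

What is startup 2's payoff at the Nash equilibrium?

∂u_i/∂g_i = α_i − 1, so startup i contributes w_i if α_i > 1, else 0.
α_i > 1 for i ∈ {1}; NE contributions (18, 0), G = 18.
u_2 = (4 − 0) + 0.6·18 = 14.8.

14.8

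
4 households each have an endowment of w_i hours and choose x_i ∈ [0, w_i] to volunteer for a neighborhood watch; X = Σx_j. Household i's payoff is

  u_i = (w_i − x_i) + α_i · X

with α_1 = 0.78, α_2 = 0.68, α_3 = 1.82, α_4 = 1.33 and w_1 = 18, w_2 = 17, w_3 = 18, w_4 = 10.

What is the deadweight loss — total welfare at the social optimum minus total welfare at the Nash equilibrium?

126.35

∂u_i/∂x_i = α_i − 1, so household i contributes w_i if α_i > 1, else 0.
α_i > 1 for i ∈ {3, 4}; NE contributions (0, 0, 18, 10), X = 28.
W^NE = Σw_i − X^NE + (Σα_i)·X^NE = 63 + 3.61·28 = 164.08.
Planner: ∂(Σu_j)/∂x_i = Σα_j − 1 = 3.61 > 0, so everyone contributes w_i; X^SO = 63, W^SO = 63 + 3.61·63 = 290.43.
Deadweight loss = 126.35.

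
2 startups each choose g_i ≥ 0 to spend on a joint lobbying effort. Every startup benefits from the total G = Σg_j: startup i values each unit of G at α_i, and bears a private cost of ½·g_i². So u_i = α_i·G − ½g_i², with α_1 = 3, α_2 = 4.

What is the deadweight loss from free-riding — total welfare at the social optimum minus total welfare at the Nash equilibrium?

Startup i's FOC: ∂u_i/∂g_i = α_i − g_i = 0, so g_i* = α_i.
NE contributions = (3, 4); G = 7.
W^NE = (Σα)·G − ½Σα_i² = 7² − ½·25 = 36.5.
Planner sets g_i = Σα_j = 7 for every i, so G^SO = 2·7 = 14.
W^SO = (Σα)·G^SO − ½·2·(Σα)² = (2/2)·7² = 49.
Deadweight loss = W^SO − W^NE = 12.5.

12.5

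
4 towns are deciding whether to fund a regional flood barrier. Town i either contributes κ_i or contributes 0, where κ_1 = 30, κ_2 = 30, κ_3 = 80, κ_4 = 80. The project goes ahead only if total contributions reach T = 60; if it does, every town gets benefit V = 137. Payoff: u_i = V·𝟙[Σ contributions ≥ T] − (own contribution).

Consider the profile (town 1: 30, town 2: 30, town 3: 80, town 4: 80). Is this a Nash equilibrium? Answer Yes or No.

Total = 220 ≥ 60: provided.
Town 1 (pledges 30, payoff 107): dropping to 0 → total 190, payoff 137. Profitable deviation.

No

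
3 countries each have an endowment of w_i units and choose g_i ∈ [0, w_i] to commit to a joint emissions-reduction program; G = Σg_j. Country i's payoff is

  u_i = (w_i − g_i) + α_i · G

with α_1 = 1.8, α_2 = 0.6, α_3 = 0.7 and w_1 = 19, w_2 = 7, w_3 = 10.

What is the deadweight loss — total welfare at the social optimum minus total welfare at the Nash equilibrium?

∂u_i/∂g_i = α_i − 1, so country i contributes w_i if α_i > 1, else 0.
α_i > 1 for i ∈ {1}; NE contributions (19, 0, 0), G = 19.
W^NE = Σw_i − G^NE + (Σα_i)·G^NE = 36 + 2.1·19 = 75.9.
Planner: ∂(Σu_j)/∂g_i = Σα_j − 1 = 2.1 > 0, so everyone contributes w_i; G^SO = 36, W^SO = 36 + 2.1·36 = 111.6.
Deadweight loss = 35.7.

35.7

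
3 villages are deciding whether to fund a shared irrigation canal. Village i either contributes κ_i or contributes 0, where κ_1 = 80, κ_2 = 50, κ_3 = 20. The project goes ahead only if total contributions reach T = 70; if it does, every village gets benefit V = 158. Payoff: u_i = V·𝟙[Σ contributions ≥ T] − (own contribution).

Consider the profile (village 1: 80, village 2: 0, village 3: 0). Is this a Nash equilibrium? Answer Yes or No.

Total = 80 ≥ 70: provided.
Village 1 (pledges 80, payoff 78): dropping to 0 → total 0, payoff 0. No gain.
Village 2 (pledges 0, payoff 158): pledging 50 → total 130, payoff 108. No gain.
Village 3 (pledges 0, payoff 158): pledging 20 → total 100, payoff 138. No gain.

Yes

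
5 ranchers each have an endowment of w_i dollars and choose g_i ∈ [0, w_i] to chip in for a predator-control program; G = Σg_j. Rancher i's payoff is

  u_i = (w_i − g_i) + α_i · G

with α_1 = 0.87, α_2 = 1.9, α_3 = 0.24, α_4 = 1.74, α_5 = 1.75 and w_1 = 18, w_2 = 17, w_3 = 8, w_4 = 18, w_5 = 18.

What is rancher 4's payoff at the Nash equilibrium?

∂u_i/∂g_i = α_i − 1, so rancher i contributes w_i if α_i > 1, else 0.
α_i > 1 for i ∈ {2, 4, 5}; NE contributions (0, 17, 0, 18, 18), G = 53.
u_4 = (18 − 18) + 1.74·53 = 92.22.

92.22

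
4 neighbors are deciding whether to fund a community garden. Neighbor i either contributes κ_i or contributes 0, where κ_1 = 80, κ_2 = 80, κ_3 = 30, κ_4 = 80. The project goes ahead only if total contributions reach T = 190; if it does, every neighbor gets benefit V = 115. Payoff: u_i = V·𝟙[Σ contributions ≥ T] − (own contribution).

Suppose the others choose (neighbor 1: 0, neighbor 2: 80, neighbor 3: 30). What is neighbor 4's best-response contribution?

80

Others' total = 110. Contributing 80 brings total to 190 ≥ 190: gain V − κ_4 = 35.
Best response: 80.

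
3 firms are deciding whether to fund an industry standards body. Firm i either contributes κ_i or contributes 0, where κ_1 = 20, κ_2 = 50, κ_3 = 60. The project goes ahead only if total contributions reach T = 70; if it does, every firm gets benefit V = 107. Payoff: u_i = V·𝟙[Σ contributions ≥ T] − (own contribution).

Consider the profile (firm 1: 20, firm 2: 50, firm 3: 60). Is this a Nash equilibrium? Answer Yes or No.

Total = 130 ≥ 70: provided.
Firm 1 (pledges 20, payoff 87): dropping to 0 → total 110, payoff 107. Profitable deviation.

No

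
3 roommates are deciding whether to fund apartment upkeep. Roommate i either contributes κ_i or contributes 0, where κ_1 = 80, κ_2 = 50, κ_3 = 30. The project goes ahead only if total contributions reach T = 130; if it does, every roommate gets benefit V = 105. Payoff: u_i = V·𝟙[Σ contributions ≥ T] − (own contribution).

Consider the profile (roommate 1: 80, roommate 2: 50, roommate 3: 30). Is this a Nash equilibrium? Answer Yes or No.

Total = 160 ≥ 130: provided.
Roommate 1 (pledges 80, payoff 25): dropping to 0 → total 80, payoff 0. No gain.
Roommate 2 (pledges 50, payoff 55): dropping to 0 → total 110, payoff 0. No gain.
Roommate 3 (pledges 30, payoff 75): dropping to 0 → total 130, payoff 105. Profitable deviation.

No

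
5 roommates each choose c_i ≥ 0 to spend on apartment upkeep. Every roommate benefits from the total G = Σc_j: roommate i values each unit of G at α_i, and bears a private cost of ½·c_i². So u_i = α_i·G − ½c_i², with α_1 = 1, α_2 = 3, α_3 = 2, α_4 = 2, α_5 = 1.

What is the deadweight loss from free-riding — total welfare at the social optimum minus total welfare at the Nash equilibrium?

Roommate i's FOC: ∂u_i/∂c_i = α_i − c_i = 0, so c_i* = α_i.
NE contributions = (1, 3, 2, 2, 1); G = 9.
W^NE = (Σα)·G − ½Σα_i² = 9² − ½·19 = 71.5.
Planner sets c_i = Σα_j = 9 for every i, so G^SO = 5·9 = 45.
W^SO = (Σα)·G^SO − ½·5·(Σα)² = (5/2)·9² = 202.5.
Deadweight loss = W^SO − W^NE = 131.

131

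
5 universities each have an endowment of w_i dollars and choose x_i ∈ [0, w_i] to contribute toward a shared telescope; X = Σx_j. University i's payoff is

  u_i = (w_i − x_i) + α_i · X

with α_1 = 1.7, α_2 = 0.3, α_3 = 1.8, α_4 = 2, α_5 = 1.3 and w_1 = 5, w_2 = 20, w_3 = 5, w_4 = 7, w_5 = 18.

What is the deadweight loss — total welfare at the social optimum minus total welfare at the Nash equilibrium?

∂u_i/∂x_i = α_i − 1, so university i contributes w_i if α_i > 1, else 0.
α_i > 1 for i ∈ {1, 3, 4, 5}; NE contributions (5, 0, 5, 7, 18), X = 35.
W^NE = Σw_i − X^NE + (Σα_i)·X^NE = 55 + 6.1·35 = 268.5.
Planner: ∂(Σu_j)/∂x_i = Σα_j − 1 = 6.1 > 0, so everyone contributes w_i; X^SO = 55, W^SO = 55 + 6.1·55 = 390.5.
Deadweight loss = 122.

122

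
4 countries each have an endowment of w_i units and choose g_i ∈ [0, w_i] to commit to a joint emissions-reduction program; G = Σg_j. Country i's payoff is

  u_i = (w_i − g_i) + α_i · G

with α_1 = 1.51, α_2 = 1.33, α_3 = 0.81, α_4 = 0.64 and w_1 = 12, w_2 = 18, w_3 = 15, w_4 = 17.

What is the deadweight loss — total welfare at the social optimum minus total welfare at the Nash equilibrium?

105.28

∂u_i/∂g_i = α_i − 1, so country i contributes w_i if α_i > 1, else 0.
α_i > 1 for i ∈ {1, 2}; NE contributions (12, 18, 0, 0), G = 30.
W^NE = Σw_i − G^NE + (Σα_i)·G^NE = 62 + 3.29·30 = 160.7.
Planner: ∂(Σu_j)/∂g_i = Σα_j − 1 = 3.29 > 0, so everyone contributes w_i; G^SO = 62, W^SO = 62 + 3.29·62 = 265.98.
Deadweight loss = 105.28.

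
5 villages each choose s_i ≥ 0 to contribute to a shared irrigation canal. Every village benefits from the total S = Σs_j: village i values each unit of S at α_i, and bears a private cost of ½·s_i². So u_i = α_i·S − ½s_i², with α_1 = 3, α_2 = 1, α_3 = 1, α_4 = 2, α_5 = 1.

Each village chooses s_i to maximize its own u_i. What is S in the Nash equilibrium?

Village i's FOC: ∂u_i/∂s_i = α_i − s_i = 0, so s_i* = α_i.
NE contributions = (3, 1, 1, 2, 1); S = 8.

8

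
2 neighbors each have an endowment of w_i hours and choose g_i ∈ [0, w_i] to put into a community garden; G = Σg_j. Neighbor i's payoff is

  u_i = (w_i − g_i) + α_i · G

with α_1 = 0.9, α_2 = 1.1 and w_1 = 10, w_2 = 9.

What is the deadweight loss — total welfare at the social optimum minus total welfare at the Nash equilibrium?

∂u_i/∂g_i = α_i − 1, so neighbor i contributes w_i if α_i > 1, else 0.
α_i > 1 for i ∈ {2}; NE contributions (0, 9), G = 9.
W^NE = Σw_i − G^NE + (Σα_i)·G^NE = 19 + 1·9 = 28.
Planner: ∂(Σu_j)/∂g_i = Σα_j − 1 = 1 > 0, so everyone contributes w_i; G^SO = 19, W^SO = 19 + 1·19 = 38.
Deadweight loss = 10.

10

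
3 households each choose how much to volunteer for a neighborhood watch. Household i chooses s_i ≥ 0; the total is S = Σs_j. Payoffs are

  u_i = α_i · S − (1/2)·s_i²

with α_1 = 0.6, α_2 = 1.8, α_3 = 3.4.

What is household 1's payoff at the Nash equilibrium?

3.3

Household i's FOC: ∂u_i/∂s_i = α_i − s_i = 0, so s_i* = α_i.
NE contributions = (0.6, 1.8, 3.4); S = 5.8.
u_1 = α_1·S − ½·(s_1)² = 0.6·5.8 − ½·0.6² = 3.3.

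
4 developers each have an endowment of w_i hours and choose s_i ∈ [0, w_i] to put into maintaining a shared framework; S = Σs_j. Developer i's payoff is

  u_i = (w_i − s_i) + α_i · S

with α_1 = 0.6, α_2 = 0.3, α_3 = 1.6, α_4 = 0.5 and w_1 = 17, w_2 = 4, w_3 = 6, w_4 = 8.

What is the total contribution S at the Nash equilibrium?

∂u_i/∂s_i = α_i − 1, so developer i contributes w_i if α_i > 1, else 0.
α_i > 1 for i ∈ {3}; NE contributions (0, 0, 6, 0), S = 6.

6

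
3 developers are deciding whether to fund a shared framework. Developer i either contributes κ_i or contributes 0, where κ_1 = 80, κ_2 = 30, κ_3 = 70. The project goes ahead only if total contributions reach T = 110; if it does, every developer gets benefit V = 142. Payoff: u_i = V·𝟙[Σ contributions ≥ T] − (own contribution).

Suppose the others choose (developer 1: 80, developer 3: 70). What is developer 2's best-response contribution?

0

Others' total = 150 ≥ 110; contributing adds cost 30 for no extra benefit.
Best response: 0.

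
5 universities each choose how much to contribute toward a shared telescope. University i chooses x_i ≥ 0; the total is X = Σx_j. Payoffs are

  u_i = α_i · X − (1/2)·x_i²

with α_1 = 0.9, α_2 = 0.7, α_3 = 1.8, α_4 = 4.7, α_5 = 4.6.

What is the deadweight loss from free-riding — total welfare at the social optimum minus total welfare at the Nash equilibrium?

265.83

University i's FOC: ∂u_i/∂x_i = α_i − x_i = 0, so x_i* = α_i.
NE contributions = (0.9, 0.7, 1.8, 4.7, 4.6); X = 12.7.
W^NE = (Σα)·X − ½Σα_i² = 12.7² − ½·47.79 = 137.395.
Planner sets x_i = Σα_j = 12.7 for every i, so X^SO = 5·12.7 = 63.5.
W^SO = (Σα)·X^SO − ½·5·(Σα)² = (5/2)·12.7² = 403.225.
Deadweight loss = W^SO − W^NE = 265.83.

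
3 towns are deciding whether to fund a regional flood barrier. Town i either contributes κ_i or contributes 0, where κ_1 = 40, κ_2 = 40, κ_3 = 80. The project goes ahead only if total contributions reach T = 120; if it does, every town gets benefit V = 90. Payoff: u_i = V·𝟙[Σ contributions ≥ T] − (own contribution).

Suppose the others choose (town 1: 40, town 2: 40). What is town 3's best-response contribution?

Others' total = 80. Contributing 80 brings total to 160 ≥ 120: gain V − κ_3 = 10.
Best response: 80.

80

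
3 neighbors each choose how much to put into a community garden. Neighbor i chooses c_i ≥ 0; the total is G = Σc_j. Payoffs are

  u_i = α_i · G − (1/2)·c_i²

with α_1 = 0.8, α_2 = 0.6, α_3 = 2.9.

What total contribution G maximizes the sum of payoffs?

12.9

Planner FOC: ∂(Σu_j)/∂c_i = (Σα_j) − c_i = 0, so c_i^SO = Σα_j = 4.3 for every i; G^SO = 12.9.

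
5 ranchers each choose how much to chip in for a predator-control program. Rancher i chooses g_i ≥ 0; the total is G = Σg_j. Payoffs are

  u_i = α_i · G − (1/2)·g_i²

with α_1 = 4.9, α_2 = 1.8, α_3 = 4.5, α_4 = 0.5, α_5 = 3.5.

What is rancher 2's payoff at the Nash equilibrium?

Rancher i's FOC: ∂u_i/∂g_i = α_i − g_i = 0, so g_i* = α_i.
NE contributions = (4.9, 1.8, 4.5, 0.5, 3.5); G = 15.2.
u_2 = α_2·G − ½·(g_2)² = 1.8·15.2 − ½·1.8² = 25.74.

25.74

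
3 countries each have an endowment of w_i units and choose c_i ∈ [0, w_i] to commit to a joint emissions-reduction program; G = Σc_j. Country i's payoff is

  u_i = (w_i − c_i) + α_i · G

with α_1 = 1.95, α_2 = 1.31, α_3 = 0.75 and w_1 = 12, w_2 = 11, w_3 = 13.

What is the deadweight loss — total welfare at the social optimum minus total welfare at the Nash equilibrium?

∂u_i/∂c_i = α_i − 1, so country i contributes w_i if α_i > 1, else 0.
α_i > 1 for i ∈ {1, 2}; NE contributions (12, 11, 0), G = 23.
W^NE = Σw_i − G^NE + (Σα_i)·G^NE = 36 + 3.01·23 = 105.23.
Planner: ∂(Σu_j)/∂c_i = Σα_j − 1 = 3.01 > 0, so everyone contributes w_i; G^SO = 36, W^SO = 36 + 3.01·36 = 144.36.
Deadweight loss = 39.13.

39.13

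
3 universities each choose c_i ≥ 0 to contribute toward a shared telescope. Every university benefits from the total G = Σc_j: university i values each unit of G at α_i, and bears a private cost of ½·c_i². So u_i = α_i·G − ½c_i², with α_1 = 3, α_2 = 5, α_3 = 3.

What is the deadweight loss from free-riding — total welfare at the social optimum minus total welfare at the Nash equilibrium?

University i's FOC: ∂u_i/∂c_i = α_i − c_i = 0, so c_i* = α_i.
NE contributions = (3, 5, 3); G = 11.
W^NE = (Σα)·G − ½Σα_i² = 11² − ½·43 = 99.5.
Planner sets c_i = Σα_j = 11 for every i, so G^SO = 3·11 = 33.
W^SO = (Σα)·G^SO − ½·3·(Σα)² = (3/2)·11² = 181.5.
Deadweight loss = W^SO − W^NE = 82.

82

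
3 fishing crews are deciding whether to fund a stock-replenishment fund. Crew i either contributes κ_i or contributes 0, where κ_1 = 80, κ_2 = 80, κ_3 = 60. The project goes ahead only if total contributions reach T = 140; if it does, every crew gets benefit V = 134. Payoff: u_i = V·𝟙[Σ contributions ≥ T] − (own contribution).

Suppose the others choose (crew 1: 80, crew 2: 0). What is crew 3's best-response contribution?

Others' total = 80. Contributing 60 brings total to 140 ≥ 140: gain V − κ_3 = 74.
Best response: 60.

60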